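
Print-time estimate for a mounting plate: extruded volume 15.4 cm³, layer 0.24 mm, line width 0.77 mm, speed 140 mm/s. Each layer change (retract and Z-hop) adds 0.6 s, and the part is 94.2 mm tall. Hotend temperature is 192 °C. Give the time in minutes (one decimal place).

13.9 minutes

Extrusion cross-section: 0.24 × 0.77 → 0.1848 mm².
Toolpath length = 15.4 cm³ / 0.1848 mm² = 15400 / 0.1848 = 83333.3 mm.
Extrusion time = 83333.3 / 140, so 595.2 s.
Layer count = ceil(94.2 / 0.24) = 393.
Non-print overhead = 393 × 0.6, so 235.8 s.
Total = 595.2 + 235.8 = 831 s = 13.9 minutes.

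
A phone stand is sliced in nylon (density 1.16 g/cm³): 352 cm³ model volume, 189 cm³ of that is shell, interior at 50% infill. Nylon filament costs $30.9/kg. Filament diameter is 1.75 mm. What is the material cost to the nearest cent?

$9.70

Volume inside the shell = 352 − 189 = 163 cm³.
Infill deposited = 0.50 × 163, so 81.5 cm³.
Deposited volume = 189 + 81.5, so 270.5 cm³.
Mass: 270.5 × 1.16 → 313.78 g.
At $30.9/kg: 313.78/1000 × 30.9 = $9.70.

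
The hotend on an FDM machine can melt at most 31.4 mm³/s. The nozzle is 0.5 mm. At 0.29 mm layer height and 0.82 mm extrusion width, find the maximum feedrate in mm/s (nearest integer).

Bead cross-section: 0.29 × 0.82 → 0.2378 mm².
Max speed = 31.4 / 0.2378 = 132.04 ≈ 132 mm/s.

132 mm/s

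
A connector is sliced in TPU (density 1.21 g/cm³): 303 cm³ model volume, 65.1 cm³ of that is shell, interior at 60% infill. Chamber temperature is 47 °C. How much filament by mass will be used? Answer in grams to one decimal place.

Infill region: 303 − 65.1 → 237.9 cm³.
Deposited infill = 0.60 × 237.9 = 142.74 cm³.
Deposited volume = 65.1 + 142.74 = 207.84 cm³.
Mass = 207.84 × 1.21 = 251.4864 g.

251.5 g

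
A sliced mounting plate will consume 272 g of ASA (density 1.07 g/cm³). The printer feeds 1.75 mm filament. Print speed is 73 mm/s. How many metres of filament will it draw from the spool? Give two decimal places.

105.69 m

Volume = 272 g / 1.07 g·cm⁻³ = 254.2056 cm³ = 254205.6 mm³.
A = π r² = π × 0.875² = 2.4053 mm².
L = V/A = 254205.6/2.4053 = 105685.61 mm → 105.69 m.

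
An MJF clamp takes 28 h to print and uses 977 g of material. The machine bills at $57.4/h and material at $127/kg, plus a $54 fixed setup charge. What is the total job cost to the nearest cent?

$1785.28

Machine cost: 57.4 × 28 → $1607.20.
Material charge: 127 × 977/1000 → $124.079.
Total = 1607.20 + 124.079 + 54 = 1785.279 ≈ $1785.28.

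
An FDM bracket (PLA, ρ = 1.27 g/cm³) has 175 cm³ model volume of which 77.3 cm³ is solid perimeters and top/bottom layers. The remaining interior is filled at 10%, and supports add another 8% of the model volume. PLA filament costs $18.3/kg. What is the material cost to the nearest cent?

$2.35

Infill region: 175 − 77.3 → 97.7 cm³.
Infill volume = 0.10 × 97.7 = 9.77 cm³.
Support = 0.08 × 175, so 14 cm³.
Total printed volume = 77.3 + 9.77 + 14, so 101.07 cm³.
Mass = 101.07 × 1.27 = 128.3589 g.
At $18.3/kg: 128.3589/1000 × 18.3 = $2.35.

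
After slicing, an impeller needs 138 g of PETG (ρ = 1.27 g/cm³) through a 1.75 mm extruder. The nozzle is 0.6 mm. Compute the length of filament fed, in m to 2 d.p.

45.18 m

Extruded volume: 138/1.27 = 108.6614 cm³ (108661.4 mm³).
Filament cross-section = π × (1.75/2)² = 2.4053 mm².
Length = 108661.4 / 2.4053 = 45175.82 mm = 45.18 m.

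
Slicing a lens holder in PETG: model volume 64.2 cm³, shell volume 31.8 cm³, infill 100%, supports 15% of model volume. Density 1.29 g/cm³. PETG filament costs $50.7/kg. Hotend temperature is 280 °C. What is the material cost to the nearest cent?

$4.83

Volume inside the shell = 64.2 − 31.8 = 32.4 cm³.
Infill volume: 1.00 × 32.4 → 32.4 cm³.
Support: 0.15 × 64.2 → 9.63 cm³.
Deposited volume = 31.8 + 32.4 + 9.63, so 73.83 cm³.
Mass: 73.83 × 1.29 → 95.2407 g.
Cost = 95.2407 g / 1000 × $50.7/kg = $4.83.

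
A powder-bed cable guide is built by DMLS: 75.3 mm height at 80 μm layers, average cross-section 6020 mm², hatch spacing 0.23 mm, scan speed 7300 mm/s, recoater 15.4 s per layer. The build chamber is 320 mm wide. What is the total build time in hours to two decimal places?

4.97 hours

Number of layers: 75.3 / 0.08 → 942 (rounded up).
Per-layer scan distance = 6020 / 0.23 = 26173.9 mm.
Laser time per layer = 26173.9 / 7300, so 3.5855 s.
Layer cycle: 3.5855 + 15.4 → 18.9855 s.
Total: 942 × 18.9855 s = 17884.341 s → 4.97 hours.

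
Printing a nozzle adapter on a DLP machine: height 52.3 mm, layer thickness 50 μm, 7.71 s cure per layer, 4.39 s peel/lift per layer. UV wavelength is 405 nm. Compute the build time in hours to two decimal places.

3.52 hours

Number of layers: 52.3 / 0.05 → 1046 (rounded up).
Each layer takes: 7.71 + 4.39 → 12.1 s.
Total = 1046 × 12.1 = 12656.6 s = 3.52 hours.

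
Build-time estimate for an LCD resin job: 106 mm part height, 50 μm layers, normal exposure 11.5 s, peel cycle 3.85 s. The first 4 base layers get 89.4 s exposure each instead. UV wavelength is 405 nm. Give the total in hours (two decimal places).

Number of layers: 106 / 0.05 → 2120 (rounded up).
Bottom layers = 4 × (89.4 + 3.85), so 373 s.
Remaining layers = 2116 × (11.5 + 3.85) = 32480.6 s.
Total = 373 + 32480.6 = 32853.6 s = 9.13 hours.

9.13 hours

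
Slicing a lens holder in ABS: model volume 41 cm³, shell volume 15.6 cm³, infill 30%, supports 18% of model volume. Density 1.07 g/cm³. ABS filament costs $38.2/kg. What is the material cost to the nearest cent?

$1.25

Interior volume = 41 − 15.6, so 25.4 cm³.
Infill volume = 0.30 × 25.4, so 7.62 cm³.
Support = 0.18 × 41 = 7.38 cm³.
Total extruded: 15.6 + 7.62 + 7.38 → 30.6 cm³.
Mass = 30.6 × 1.07, so 32.742 g.
At $38.2/kg: 32.742/1000 × 38.2 = $1.25.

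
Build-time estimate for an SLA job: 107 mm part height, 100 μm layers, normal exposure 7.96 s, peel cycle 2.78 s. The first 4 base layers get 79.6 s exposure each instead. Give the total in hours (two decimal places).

Layers = ⌈107/0.1⌉ = 1070.
Bottom layers = 4 × (79.6 + 2.78), so 329.52 s.
Regular layers = 1066 × (7.96 + 2.78), so 11448.84 s.
Total = 329.52 + 11448.84 = 11778.36 s = 3.27 hours.

3.27 hours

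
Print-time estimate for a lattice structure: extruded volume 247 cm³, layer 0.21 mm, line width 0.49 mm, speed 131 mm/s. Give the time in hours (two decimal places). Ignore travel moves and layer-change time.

Line area: 0.21 × 0.49 → 0.1029 mm².
Total extruded path = 247000/0.1029 = 2400388.7 mm.
Time extruding = 2400388.7 / 131 = 18323.6 s.
18323.6 s = 5.09 hours.

5.09 hours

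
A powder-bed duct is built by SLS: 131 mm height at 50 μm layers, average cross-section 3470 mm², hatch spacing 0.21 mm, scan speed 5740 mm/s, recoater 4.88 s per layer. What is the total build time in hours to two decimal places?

Layers = ⌈131/0.05⌉ = 2620.
Scan path per layer = 3470 / 0.21, so 16523.8 mm.
Per-layer scan time = 16523.8 / 5740 = 2.8787 s.
Time per layer = 2.8787 + 4.88, so 7.7587 s.
Total: 2620 × 7.7587 s = 20327.794 s → 5.65 hours.

5.65 hours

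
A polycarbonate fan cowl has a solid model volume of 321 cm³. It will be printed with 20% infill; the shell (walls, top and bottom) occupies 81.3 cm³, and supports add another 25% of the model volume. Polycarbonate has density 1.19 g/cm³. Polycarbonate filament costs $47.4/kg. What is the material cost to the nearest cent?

Volume inside the shell = 321 − 81.3 = 239.7 cm³.
Infill deposited = 0.20 × 239.7, so 47.94 cm³.
Support = 0.25 × 321 = 80.25 cm³.
Total printed volume: 81.3 + 47.94 + 80.25 → 209.49 cm³.
Mass = 209.49 × 1.19, so 249.2931 g.
At $47.4/kg: 249.2931/1000 × 47.4 = $11.82.

$11.82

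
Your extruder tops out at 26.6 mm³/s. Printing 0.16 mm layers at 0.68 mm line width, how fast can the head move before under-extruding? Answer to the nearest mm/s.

A = 0.16 × 0.68, so 0.1088 mm².
Max speed = 26.6 / 0.1088 = 244.49 ≈ 244 mm/s.

244 mm/s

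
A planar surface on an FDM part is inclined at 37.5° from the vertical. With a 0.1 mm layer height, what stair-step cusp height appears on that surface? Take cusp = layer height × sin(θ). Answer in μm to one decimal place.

60.9 μm

sin(37.5°) = 0.6088, so cusp = 0.1 × 0.6088 = 0.06088 mm → 60.9 μm.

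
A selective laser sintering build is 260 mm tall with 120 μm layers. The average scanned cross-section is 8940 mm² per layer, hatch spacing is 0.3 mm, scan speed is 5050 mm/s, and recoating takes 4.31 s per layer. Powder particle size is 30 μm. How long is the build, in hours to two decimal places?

6.15 hours

Number of layers: 260 / 0.12 → 2167 (rounded up).
Scan path per layer = 8940 / 0.3 = 29800 mm.
Laser time per layer: 29800 / 5050 → 5.901 s.
Per-layer time = 5.901 + 4.31, so 10.211 s.
2167 layers × 10.211 s/layer = 22127.237 s, i.e. 6.15 hours.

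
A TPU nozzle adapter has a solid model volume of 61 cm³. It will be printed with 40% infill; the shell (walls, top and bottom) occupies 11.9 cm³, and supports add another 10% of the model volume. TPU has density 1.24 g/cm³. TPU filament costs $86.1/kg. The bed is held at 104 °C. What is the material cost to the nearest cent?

$4.02

Infill region = 61 − 11.9, so 49.1 cm³.
Infill deposited: 0.40 × 49.1 → 19.64 cm³.
Support: 0.10 × 61 → 6.1 cm³.
Total printed volume = 11.9 + 19.64 + 6.1, so 37.64 cm³.
Mass = 37.64 × 1.24 = 46.6736 g.
Cost = 46.6736 g / 1000 × $86.1/kg = $4.02.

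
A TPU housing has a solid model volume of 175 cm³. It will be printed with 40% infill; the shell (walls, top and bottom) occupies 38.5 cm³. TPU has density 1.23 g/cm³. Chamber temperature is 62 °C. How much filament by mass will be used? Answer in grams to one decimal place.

114.5 g

Infill region = 175 − 38.5 = 136.5 cm³.
Infill volume: 0.40 × 136.5 → 54.6 cm³.
Total extruded = 38.5 + 54.6 = 93.1 cm³.
Mass = 93.1 × 1.23, so 114.513 g.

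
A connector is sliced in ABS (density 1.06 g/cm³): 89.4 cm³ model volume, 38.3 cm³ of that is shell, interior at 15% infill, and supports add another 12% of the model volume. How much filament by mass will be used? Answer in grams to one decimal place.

60.1 g

Infill region = 89.4 − 38.3, so 51.1 cm³.
Deposited infill: 0.15 × 51.1 → 7.665 cm³.
Support = 0.12 × 89.4 = 10.728 cm³.
Total printed volume = 38.3 + 7.665 + 10.728 = 56.693 cm³.
Mass = 56.693 × 1.06 = 60.09458 g.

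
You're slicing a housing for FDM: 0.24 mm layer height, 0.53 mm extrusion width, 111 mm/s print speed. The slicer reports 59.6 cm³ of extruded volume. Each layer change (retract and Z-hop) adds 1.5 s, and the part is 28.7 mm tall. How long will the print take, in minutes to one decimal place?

73.4 minutes

Extrusion cross-section = 0.24 × 0.53 = 0.1272 mm².
Total extruded path = 59600/0.1272 = 468553.5 mm.
Print-move time: 468553.5 / 111 → 4221.2 s.
Layers = ⌈28.7/0.24⌉ = 120.
Z-hop total = 120 × 1.5, so 180 s.
Altogether 4221.2 + 180 = 4401.2 s, i.e. 73.4 minutes.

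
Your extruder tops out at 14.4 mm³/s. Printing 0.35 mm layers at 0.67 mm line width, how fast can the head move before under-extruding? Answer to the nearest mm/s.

61 mm/s

Extrusion cross-section: 0.35 × 0.67 → 0.2345 mm².
Max speed = 14.4 / 0.2345 = 61.41 ≈ 61 mm/s.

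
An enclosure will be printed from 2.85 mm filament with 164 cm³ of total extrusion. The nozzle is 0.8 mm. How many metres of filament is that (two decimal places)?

25.71 m

A = π r² = π × 1.425² = 6.3794 mm².
Length = 164 cm³ / 6.3794 mm² = 164000 / 6.3794 = 25707.75 mm = 25.71 m.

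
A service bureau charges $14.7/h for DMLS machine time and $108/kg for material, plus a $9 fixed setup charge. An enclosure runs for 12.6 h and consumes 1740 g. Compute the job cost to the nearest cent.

Machine cost = 14.7 × 12.6 = $185.22.
Material charge: 108 × 1740/1000 → $187.92.
Adding setup: 185.22 + 187.92 + 9 → $382.14.

$382.14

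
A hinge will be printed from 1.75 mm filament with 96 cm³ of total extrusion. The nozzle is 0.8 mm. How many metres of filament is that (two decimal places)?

A = π r² = π × 0.875² = 2.4053 mm².
L = 96000 mm³ / 2.4053 mm² = 39911.86 mm, i.e. 39.91 m.

39.91 m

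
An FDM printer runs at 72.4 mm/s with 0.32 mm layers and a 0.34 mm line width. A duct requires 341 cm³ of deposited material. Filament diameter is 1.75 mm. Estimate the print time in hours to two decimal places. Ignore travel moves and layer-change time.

Line area = 0.32 × 0.34, so 0.1088 mm².
Toolpath length = 341 cm³ / 0.1088 mm² = 341000 / 0.1088 = 3134191.2 mm.
Extrusion time = 3134191.2 / 72.4, so 43289.9 s.
In the requested units: 43289.9 s = 12.02 hours.

12.02 hours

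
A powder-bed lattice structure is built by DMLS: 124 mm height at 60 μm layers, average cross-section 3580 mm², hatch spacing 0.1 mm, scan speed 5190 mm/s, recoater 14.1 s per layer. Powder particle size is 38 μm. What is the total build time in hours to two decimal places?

Layer count = ceil(124 / 0.06) = 2067.
Scan path per layer = 3580 / 0.1, so 35800 mm.
Laser time per layer = 35800 / 5190, so 6.8979 s.
Per-layer time = 6.8979 + 14.1, so 20.9979 s.
2067 layers × 20.9979 s/layer = 43402.6593 s, i.e. 12.06 hours.

12.06 hours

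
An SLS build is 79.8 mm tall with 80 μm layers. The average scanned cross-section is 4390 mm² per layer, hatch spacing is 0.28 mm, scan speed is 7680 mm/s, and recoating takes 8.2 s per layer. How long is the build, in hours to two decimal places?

2.84 hours

Number of layers: 79.8 / 0.08 → 998 (rounded up).
Hatch length per layer = 4390 / 0.28, so 15678.6 mm.
Laser time per layer = 15678.6 / 7680, so 2.0415 s.
Time per layer: 2.0415 + 8.2 → 10.2415 s.
Total: 998 × 10.2415 s = 10221.017 s → 2.84 hours.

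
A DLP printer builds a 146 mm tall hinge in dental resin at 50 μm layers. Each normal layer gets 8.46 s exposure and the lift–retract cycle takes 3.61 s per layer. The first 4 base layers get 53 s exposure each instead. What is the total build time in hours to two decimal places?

9.84 hours

Number of layers: 146 / 0.05 → 2920 (rounded up).
Base layers = 4 × (53 + 3.61), so 226.44 s.
Remaining layers = 2916 × (8.46 + 3.61) = 35196.12 s.
Total = 226.44 + 35196.12 = 35422.56 s = 9.84 hours.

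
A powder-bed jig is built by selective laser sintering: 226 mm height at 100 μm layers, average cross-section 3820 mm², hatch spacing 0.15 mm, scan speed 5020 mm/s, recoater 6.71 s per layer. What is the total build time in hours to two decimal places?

7.40 hours

Number of layers: 226 / 0.1 → 2260 (rounded up).
Per-layer scan distance: 3820 / 0.15 → 25466.7 mm.
Per-layer scan time: 25466.7 / 5020 → 5.073 s.
Time per layer: 5.073 + 6.71 → 11.783 s.
2260 layers × 11.783 s/layer = 26629.58 s, i.e. 7.40 hours.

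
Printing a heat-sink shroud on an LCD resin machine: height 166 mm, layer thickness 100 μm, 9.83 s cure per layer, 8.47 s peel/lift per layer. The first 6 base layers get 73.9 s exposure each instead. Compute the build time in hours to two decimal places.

8.55 hours

Layer count = ceil(166 / 0.1) = 1660.
Burn-in layers = 6 × (73.9 + 8.47) = 494.22 s.
Remaining layers = 1654 × (9.83 + 8.47), so 30268.2 s.
Sum: 494.22 + 30268.2 = 30762.42 s → 8.55 hours.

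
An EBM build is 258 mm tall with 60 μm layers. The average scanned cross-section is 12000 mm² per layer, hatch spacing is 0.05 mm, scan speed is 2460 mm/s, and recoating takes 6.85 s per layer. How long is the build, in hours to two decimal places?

Number of layers: 258 / 0.06 → 4300 (rounded up).
Per-layer scan distance = 12000 / 0.05, so 240000 mm.
Beam time per layer = 240000 / 2460, so 97.561 s.
Time per layer: 97.561 + 6.85 → 104.411 s.
4300 layers × 104.411 s/layer = 448967.3 s, i.e. 124.71 hours.

124.71 hours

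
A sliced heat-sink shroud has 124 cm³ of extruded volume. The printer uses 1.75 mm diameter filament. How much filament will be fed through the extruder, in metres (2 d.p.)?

A = π r² = π × 0.875² = 2.4053 mm².
Length = 124 cm³ / 2.4053 mm² = 124000 / 2.4053 = 51552.82 mm = 51.55 m.

51.55 m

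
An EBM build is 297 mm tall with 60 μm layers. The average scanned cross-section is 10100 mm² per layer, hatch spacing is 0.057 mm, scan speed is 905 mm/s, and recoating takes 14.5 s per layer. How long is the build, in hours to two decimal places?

289.15 hours

Layer count = ceil(297 / 0.06) = 4950.
Hatch length per layer: 10100 / 0.057 → 177193 mm.
Scan time per layer = 177193 / 905, so 195.7934 s.
Layer cycle = 195.7934 + 14.5, so 210.2934 s.
4950 layers × 210.2934 s/layer = 1040952.33 s, i.e. 289.15 hours.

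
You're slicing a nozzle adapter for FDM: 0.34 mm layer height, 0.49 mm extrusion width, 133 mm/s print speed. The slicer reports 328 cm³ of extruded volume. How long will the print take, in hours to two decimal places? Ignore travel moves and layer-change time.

Extrusion cross-section = 0.34 × 0.49, so 0.1666 mm².
Total extruded path = 328000/0.1666 = 1968787.5 mm.
Extrusion time = 1968787.5 / 133 = 14802.9 s.
In the requested units: 14802.9 s = 4.11 hours.

4.11 hours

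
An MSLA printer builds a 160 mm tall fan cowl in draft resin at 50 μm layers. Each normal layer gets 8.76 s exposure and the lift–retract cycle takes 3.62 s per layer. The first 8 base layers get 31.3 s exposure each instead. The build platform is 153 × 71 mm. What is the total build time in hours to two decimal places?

11.05 hours

Layers = ⌈160/0.05⌉ = 3200.
Burn-in layers = 8 × (31.3 + 3.62) = 279.36 s.
Normal layers = 3192 × (8.76 + 3.62), so 39516.96 s.
Sum: 279.36 + 39516.96 = 39796.32 s → 11.05 hours.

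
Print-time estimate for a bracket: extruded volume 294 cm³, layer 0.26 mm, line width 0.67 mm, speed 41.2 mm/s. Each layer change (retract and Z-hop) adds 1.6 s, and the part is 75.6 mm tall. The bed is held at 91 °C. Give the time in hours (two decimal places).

11.51 hours

Extrusion cross-section = 0.26 × 0.67, so 0.1742 mm².
Path length: 294000 mm³ / 0.1742 mm² → 1687715.3 mm.
Print-move time = 1687715.3 / 41.2 = 40964 s.
Number of layers: 75.6 / 0.26 → 291 (rounded up).
Non-print overhead: 291 × 1.6 → 465.6 s.
Altogether 40964 + 465.6 = 41429.6 s, i.e. 11.51 hours.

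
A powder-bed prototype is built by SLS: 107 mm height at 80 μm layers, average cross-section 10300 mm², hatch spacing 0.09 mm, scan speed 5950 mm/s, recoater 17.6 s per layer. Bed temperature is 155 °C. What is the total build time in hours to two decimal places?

13.69 hours

Layer count = ceil(107 / 0.08) = 1338.
Per-layer scan distance = 10300 / 0.09, so 114444.4 mm.
Per-layer scan time = 114444.4 / 5950, so 19.2344 s.
Per-layer time = 19.2344 + 17.6 = 36.8344 s.
Total: 1338 × 36.8344 s = 49284.4272 s → 13.69 hours.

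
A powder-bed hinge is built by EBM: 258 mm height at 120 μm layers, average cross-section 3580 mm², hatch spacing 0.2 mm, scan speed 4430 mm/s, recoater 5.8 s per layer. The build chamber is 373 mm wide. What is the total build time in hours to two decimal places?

Layer count = ceil(258 / 0.12) = 2150.
Per-layer scan distance = 3580 / 0.2 = 17900 mm.
Scan time per layer: 17900 / 4430 → 4.0406 s.
Layer cycle = 4.0406 + 5.8, so 9.8406 s.
Build time = 2150 × 9.8406 = 21157.29 s = 5.88 hours.

5.88 hours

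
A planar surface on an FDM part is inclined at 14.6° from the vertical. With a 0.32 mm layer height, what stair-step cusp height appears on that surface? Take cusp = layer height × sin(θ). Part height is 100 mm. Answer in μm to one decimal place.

sin(14.6°) = 0.2521, so cusp = 0.32 × 0.2521 = 0.080672 mm → 80.7 μm.

80.7 μm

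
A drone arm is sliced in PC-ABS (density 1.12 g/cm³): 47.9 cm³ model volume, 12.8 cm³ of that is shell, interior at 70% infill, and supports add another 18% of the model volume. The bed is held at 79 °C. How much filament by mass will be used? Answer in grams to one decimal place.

51.5 g

Infill region = 47.9 − 12.8 = 35.1 cm³.
Infill volume = 0.70 × 35.1 = 24.57 cm³.
Support: 0.18 × 47.9 → 8.622 cm³.
Total printed volume = 12.8 + 24.57 + 8.622, so 45.992 cm³.
Mass = 45.992 × 1.12, so 51.51104 g.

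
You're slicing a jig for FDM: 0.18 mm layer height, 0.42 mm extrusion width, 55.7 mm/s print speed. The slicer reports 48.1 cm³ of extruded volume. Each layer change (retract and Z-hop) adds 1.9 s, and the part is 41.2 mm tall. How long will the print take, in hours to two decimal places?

3.29 hours

Extrusion cross-section = 0.18 × 0.42 = 0.0756 mm².
Path length: 48100 mm³ / 0.0756 mm² → 636243.4 mm.
Extrusion time = 636243.4 / 55.7, so 11422.7 s.
Layers = ⌈41.2/0.18⌉ = 229.
Layer-change overhead = 229 × 1.9 = 435.1 s.
Altogether 11422.7 + 435.1 = 11857.8 s, i.e. 3.29 hours.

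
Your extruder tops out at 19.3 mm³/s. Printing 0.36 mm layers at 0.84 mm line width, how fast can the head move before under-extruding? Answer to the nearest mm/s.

64 mm/s

A = 0.36 × 0.84 = 0.3024 mm².
v_max = Q/A = 19.3/0.3024 = 63.82 mm/s → 64 mm/s.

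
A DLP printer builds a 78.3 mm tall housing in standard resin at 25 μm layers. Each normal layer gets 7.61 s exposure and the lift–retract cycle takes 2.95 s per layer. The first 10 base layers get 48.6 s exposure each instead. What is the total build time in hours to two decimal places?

9.30 hours

Layers = ⌈78.3/0.025⌉ = 3132.
Burn-in layers = 10 × (48.6 + 2.95), so 515.5 s.
Normal layers = 3122 × (7.61 + 2.95), so 32968.32 s.
Total = 515.5 + 32968.32 = 33483.82 s = 9.30 hours.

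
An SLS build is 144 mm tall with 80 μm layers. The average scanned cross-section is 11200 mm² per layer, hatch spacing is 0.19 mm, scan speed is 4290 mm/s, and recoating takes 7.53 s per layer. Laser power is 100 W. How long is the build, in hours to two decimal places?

10.64 hours

Number of layers: 144 / 0.08 → 1800 (rounded up).
Per-layer scan distance = 11200 / 0.19 = 58947.4 mm.
Scan time per layer = 58947.4 / 4290, so 13.7407 s.
Layer cycle: 13.7407 + 7.53 → 21.2707 s.
1800 layers × 21.2707 s/layer = 38287.26 s, i.e. 10.64 hours.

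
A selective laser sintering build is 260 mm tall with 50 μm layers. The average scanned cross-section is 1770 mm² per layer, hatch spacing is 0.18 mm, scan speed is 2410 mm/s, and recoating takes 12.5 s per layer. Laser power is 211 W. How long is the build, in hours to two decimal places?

23.95 hours

Layers = ⌈260/0.05⌉ = 5200.
Scan path per layer: 1770 / 0.18 → 9833.3 mm.
Per-layer scan time: 9833.3 / 2410 → 4.0802 s.
Per-layer time = 4.0802 + 12.5 = 16.5802 s.
Build time = 5200 × 16.5802 = 86217.04 s = 23.95 hours.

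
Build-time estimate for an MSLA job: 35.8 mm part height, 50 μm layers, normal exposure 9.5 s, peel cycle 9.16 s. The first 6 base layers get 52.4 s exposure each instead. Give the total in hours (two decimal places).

Layers = ⌈35.8/0.05⌉ = 716.
Base layers = 6 × (52.4 + 9.16), so 369.36 s.
Remaining layers = 710 × (9.5 + 9.16), so 13248.6 s.
Total = 369.36 + 13248.6 = 13617.96 s = 3.78 hours.

3.78 hours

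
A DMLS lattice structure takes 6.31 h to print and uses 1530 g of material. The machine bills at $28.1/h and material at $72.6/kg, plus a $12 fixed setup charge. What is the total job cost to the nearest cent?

$300.39

Machine cost = 28.1 × 6.31 = $177.311.
Feedstock cost = 72.6 × 1530/1000, so $111.078.
Total = 177.311 + 111.078 + 12 = 300.389 ≈ $300.39.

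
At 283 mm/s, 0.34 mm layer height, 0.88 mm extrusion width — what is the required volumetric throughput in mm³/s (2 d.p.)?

Bead cross-section = 0.34 × 0.88, so 0.2992 mm².
Q = v·A = 283 × 0.2992 = 84.67 mm³/s.

84.67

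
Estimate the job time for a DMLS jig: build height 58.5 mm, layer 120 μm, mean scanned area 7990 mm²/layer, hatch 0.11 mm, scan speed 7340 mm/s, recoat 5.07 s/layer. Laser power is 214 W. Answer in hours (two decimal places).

Number of layers: 58.5 / 0.12 → 488 (rounded up).
Hatch length per layer: 7990 / 0.11 → 72636.4 mm.
Laser time per layer: 72636.4 / 7340 → 9.896 s.
Time per layer = 9.896 + 5.07, so 14.966 s.
488 layers × 14.966 s/layer = 7303.408 s, i.e. 2.03 hours.

2.03 hours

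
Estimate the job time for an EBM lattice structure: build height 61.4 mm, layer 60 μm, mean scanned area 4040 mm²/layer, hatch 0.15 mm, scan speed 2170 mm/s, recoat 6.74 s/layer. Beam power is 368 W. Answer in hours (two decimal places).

Layers = ⌈61.4/0.06⌉ = 1024.
Per-layer scan distance: 4040 / 0.15 → 26933.3 mm.
Beam time per layer = 26933.3 / 2170, so 12.4117 s.
Per-layer time = 12.4117 + 6.74 = 19.1517 s.
1024 layers × 19.1517 s/layer = 19611.3408 s, i.e. 5.45 hours.

5.45 hours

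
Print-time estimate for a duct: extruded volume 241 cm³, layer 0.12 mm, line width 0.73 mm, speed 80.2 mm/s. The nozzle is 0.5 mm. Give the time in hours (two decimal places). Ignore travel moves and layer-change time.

Line area = 0.12 × 0.73 = 0.0876 mm².
Path length: 241000 mm³ / 0.0876 mm² → 2751141.6 mm.
Extrusion time = 2751141.6 / 80.2, so 34303.5 s.
34303.5 s = 9.53 hours.

9.53 hours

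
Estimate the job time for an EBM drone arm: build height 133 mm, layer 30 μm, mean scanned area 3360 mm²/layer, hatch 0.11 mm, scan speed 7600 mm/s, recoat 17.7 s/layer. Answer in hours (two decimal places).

26.75 hours

Layer count = ceil(133 / 0.03) = 4434.
Per-layer scan distance = 3360 / 0.11, so 30545.5 mm.
Beam time per layer: 30545.5 / 7600 → 4.0191 s.
Layer cycle: 4.0191 + 17.7 → 21.7191 s.
Total: 4434 × 21.7191 s = 96302.4894 s → 26.75 hours.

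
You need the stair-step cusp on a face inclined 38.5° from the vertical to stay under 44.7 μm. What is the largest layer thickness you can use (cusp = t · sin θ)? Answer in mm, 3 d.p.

sin(38.5°) = 0.6225; t_max = 0.0447/0.6225 = 0.072 mm.

0.072 mm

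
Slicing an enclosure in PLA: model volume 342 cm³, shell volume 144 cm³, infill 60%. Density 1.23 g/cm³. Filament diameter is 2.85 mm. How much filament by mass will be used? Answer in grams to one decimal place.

323.2 g

Volume inside the shell: 342 − 144 → 198 cm³.
Infill volume = 0.60 × 198, so 118.8 cm³.
Total printed volume = 144 + 118.8 = 262.8 cm³.
Mass: 262.8 × 1.23 → 323.244 g.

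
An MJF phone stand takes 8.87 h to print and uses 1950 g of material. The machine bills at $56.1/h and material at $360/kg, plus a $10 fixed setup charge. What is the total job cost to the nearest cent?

Time charge = 56.1 × 8.87 = $497.607.
Material cost = 360 × 1950/1000 = $702.00.
Adding setup: 497.607 + 702.00 + 10 → 1209.607 ≈ $1209.61.

$1209.61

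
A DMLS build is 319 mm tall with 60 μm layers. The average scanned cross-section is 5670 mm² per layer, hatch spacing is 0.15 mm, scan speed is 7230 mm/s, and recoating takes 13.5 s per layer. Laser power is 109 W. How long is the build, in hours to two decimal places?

Number of layers: 319 / 0.06 → 5317 (rounded up).
Scan path per layer = 5670 / 0.15, so 37800 mm.
Scan time per layer: 37800 / 7230 → 5.2282 s.
Layer cycle: 5.2282 + 13.5 → 18.7282 s.
Total: 5317 × 18.7282 s = 99577.8394 s → 27.66 hours.

27.66 hours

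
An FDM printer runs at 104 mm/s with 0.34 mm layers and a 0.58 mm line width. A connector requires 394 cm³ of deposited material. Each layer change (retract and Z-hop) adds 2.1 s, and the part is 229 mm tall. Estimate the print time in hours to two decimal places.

Bead cross-section = 0.34 × 0.58 = 0.1972 mm².
Total extruded path = 394000/0.1972 = 1997971.6 mm.
Time extruding: 1997971.6 / 104 → 19211.3 s.
Layers = ⌈229/0.34⌉ = 674.
Z-hop total = 674 × 2.1 = 1415.4 s.
Altogether 19211.3 + 1415.4 = 20626.7 s, i.e. 5.73 hours.

5.73 hours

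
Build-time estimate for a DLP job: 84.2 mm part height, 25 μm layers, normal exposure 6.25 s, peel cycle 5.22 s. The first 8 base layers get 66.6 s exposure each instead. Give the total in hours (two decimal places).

Layer count = ceil(84.2 / 0.025) = 3368.
Burn-in layers = 8 × (66.6 + 5.22), so 574.56 s.
Remaining layers: 3360 × (6.25 + 5.22) → 38539.2 s.
Total = 574.56 + 38539.2 = 39113.76 s = 10.86 hours.

10.86 hours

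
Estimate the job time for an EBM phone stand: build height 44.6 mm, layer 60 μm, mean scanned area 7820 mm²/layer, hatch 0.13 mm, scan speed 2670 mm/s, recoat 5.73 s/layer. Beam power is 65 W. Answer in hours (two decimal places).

Number of layers: 44.6 / 0.06 → 744 (rounded up).
Hatch length per layer: 7820 / 0.13 → 60153.8 mm.
Beam time per layer = 60153.8 / 2670, so 22.5295 s.
Layer cycle = 22.5295 + 5.73 = 28.2595 s.
Total: 744 × 28.2595 s = 21025.068 s → 5.84 hours.

5.84 hours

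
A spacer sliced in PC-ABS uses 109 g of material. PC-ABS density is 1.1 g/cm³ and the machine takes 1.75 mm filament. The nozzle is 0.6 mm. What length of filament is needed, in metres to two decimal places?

Extruded volume: 109/1.1 = 99.0909 cm³ (99090.9 mm³).
A = π r² = π × 0.875² = 2.4053 mm².
Length = 99090.9 / 2.4053 = 41196.9 mm = 41.20 m.

41.20 m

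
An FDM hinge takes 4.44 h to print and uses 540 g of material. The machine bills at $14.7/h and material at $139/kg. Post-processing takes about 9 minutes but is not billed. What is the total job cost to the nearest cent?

Machine cost = 14.7 × 4.44 = $65.268.
Material charge = 139 × 540/1000, so $75.06.
Job cost: 65.268 + 75.06 = 140.328 ≈ $140.33.

$140.33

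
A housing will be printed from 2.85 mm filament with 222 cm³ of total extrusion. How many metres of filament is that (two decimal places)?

34.80 m

Filament cross-section = π × (2.85/2)² = 6.3794 mm².
L = 222000 mm³ / 6.3794 mm² = 34799.51 mm, i.e. 34.80 m.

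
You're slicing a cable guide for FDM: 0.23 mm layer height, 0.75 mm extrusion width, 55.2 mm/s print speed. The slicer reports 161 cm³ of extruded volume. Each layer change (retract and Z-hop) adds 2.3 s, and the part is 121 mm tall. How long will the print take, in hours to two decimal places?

Extrusion cross-section = 0.23 × 0.75, so 0.1725 mm².
Path length: 161000 mm³ / 0.1725 mm² → 933333.3 mm.
Time extruding = 933333.3 / 55.2, so 16908.2 s.
Number of layers: 121 / 0.23 → 527 (rounded up).
Layer-change overhead = 527 × 2.3, so 1212.1 s.
Total = 16908.2 + 1212.1 = 18120.3 s = 5.03 hours.

5.03 hours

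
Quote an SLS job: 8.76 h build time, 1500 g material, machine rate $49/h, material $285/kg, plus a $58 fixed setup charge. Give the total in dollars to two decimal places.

Machine-time cost = 49 × 8.76 = $429.24.
Material charge = 285 × 1500/1000, so $427.50.
Total = 429.24 + 427.50 + 58 = $914.74.

$914.74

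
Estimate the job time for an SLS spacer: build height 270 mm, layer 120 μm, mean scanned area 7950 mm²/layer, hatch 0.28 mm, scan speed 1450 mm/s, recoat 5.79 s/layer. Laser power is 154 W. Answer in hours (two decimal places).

15.86 hours

Layers = ⌈270/0.12⌉ = 2250.
Hatch length per layer = 7950 / 0.28 = 28392.9 mm.
Per-layer scan time: 28392.9 / 1450 → 19.5813 s.
Layer cycle = 19.5813 + 5.79 = 25.3713 s.
Build time = 2250 × 25.3713 = 57085.425 s = 15.86 hours.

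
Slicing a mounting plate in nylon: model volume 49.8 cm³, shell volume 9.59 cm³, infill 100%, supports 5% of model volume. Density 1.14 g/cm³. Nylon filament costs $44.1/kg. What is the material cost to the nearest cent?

$2.63

Volume inside the shell: 49.8 − 9.59 → 40.21 cm³.
Deposited infill = 1.00 × 40.21, so 40.21 cm³.
Support = 0.05 × 49.8, so 2.49 cm³.
Total printed volume = 9.59 + 40.21 + 2.49 = 52.29 cm³.
Mass = 52.29 × 1.14, so 59.6106 g.
At $44.1/kg: 59.6106/1000 × 44.1 = $2.63.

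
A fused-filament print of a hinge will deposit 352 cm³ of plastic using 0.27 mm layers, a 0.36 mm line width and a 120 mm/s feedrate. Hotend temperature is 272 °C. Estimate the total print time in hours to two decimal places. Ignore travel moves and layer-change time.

8.38 hours

Extrusion cross-section: 0.27 × 0.36 → 0.0972 mm².
Total extruded path = 352000/0.0972 = 3621399.2 mm.
Extrusion time = 3621399.2 / 120 = 30178.3 s.
Converting: 30178.3 s = 8.38 hours.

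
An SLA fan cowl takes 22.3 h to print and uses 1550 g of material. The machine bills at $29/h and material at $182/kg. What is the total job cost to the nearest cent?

Machine cost = 29 × 22.3, so $646.70.
Material charge: 182 × 1550/1000 → $282.10.
Job cost: 646.70 + 282.10 = $928.80.

$928.80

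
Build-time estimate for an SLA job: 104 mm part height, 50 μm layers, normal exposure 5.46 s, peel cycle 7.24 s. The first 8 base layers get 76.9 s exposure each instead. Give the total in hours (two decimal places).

7.50 hours

Layer count = ceil(104 / 0.05) = 2080.
Base layers = 8 × (76.9 + 7.24) = 673.12 s.
Remaining layers: 2072 × (5.46 + 7.24) → 26314.4 s.
Total = 673.12 + 26314.4 = 26987.52 s = 7.50 hours.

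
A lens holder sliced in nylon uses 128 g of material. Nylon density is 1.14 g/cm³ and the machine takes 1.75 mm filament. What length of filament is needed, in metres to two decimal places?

Extruded volume: 128/1.14 = 112.2807 cm³ (112280.7 mm³).
A = π r² = π × 0.875² = 2.4053 mm².
Length = 112280.7 / 2.4053 = 46680.54 mm = 46.68 m.

46.68 m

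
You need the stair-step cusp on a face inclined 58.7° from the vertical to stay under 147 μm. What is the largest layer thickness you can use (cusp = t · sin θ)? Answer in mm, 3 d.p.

0.172 mm

t = h_c / sin θ = 0.147 / 0.8545 = 0.172 mm.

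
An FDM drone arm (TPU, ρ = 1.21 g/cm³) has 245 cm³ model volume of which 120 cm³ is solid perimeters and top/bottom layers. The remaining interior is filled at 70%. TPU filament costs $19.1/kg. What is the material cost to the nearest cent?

Volume inside the shell: 245 − 120 → 125 cm³.
Infill volume = 0.70 × 125, so 87.5 cm³.
Deposited volume = 120 + 87.5, so 207.5 cm³.
Mass: 207.5 × 1.21 → 251.075 g.
Cost = 251.075 g / 1000 × $19.1/kg = $4.80.

$4.80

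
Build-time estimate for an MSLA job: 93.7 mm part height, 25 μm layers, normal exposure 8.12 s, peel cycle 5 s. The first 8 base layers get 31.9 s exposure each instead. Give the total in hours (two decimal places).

13.71 hours

Layer count = ceil(93.7 / 0.025) = 3748.
Bottom layers = 8 × (31.9 + 5) = 295.2 s.
Regular layers = 3740 × (8.12 + 5) = 49068.8 s.
Sum: 295.2 + 49068.8 = 49364 s → 13.71 hours.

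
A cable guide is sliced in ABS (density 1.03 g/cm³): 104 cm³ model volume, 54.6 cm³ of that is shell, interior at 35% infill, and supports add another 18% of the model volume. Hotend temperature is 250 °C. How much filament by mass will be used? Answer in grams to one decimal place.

Infill region = 104 − 54.6, so 49.4 cm³.
Infill deposited = 0.35 × 49.4 = 17.29 cm³.
Support = 0.18 × 104, so 18.72 cm³.
Total printed volume = 54.6 + 17.29 + 18.72, so 90.61 cm³.
Mass: 90.61 × 1.03 → 93.3283 g.

93.3 g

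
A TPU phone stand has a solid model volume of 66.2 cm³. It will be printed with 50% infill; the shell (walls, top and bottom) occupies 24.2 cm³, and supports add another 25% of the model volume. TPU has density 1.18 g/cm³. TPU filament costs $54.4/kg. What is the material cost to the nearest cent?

$3.96

Infill region = 66.2 − 24.2 = 42 cm³.
Infill deposited: 0.50 × 42 → 21 cm³.
Support = 0.25 × 66.2 = 16.55 cm³.
Total printed volume = 24.2 + 21 + 16.55, so 61.75 cm³.
Mass = 61.75 × 1.18 = 72.865 g.
Cost = 72.865 g / 1000 × $54.4/kg = $3.96.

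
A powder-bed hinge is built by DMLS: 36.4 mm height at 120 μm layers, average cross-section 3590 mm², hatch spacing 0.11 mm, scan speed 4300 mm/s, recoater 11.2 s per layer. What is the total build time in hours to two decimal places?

Layers = ⌈36.4/0.12⌉ = 304.
Per-layer scan distance = 3590 / 0.11 = 32636.4 mm.
Scan time per layer = 32636.4 / 4300 = 7.5899 s.
Per-layer time = 7.5899 + 11.2 = 18.7899 s.
304 layers × 18.7899 s/layer = 5712.1296 s, i.e. 1.59 hours.

1.59 hours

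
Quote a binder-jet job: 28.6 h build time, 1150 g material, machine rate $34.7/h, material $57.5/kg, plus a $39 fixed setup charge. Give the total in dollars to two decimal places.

Machine-time cost = 34.7 × 28.6, so $992.42.
Material charge = 57.5 × 1150/1000, so $66.125.
Total = 992.42 + 66.125 + 39 = 1097.545 ≈ $1097.55.

$1097.55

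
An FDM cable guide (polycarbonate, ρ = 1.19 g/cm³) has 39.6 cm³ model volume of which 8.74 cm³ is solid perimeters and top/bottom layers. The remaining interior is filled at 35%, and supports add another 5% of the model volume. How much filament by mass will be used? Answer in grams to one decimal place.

25.6 g

Interior volume = 39.6 − 8.74 = 30.86 cm³.
Infill volume: 0.35 × 30.86 → 10.801 cm³.
Support: 0.05 × 39.6 → 1.98 cm³.
Deposited volume: 8.74 + 10.801 + 1.98 → 21.521 cm³.
Mass = 21.521 × 1.19 = 25.60999 g.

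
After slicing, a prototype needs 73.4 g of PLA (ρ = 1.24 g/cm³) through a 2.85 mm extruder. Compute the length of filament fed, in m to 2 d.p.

9.28 m

Extruded volume: 73.4/1.24 = 59.1935 cm³ (59193.5 mm³).
Filament cross-section = π × (2.85/2)² = 6.3794 mm².
L = V/A = 59193.5/6.3794 = 9278.85 mm → 9.28 m.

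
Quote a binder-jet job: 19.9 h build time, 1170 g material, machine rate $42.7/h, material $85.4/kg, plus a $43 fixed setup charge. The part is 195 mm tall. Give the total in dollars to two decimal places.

Machine cost: 42.7 × 19.9 → $849.73.
Material charge = 85.4 × 1170/1000 = $99.918.
Adding setup: 849.73 + 99.918 + 43 → 992.648 ≈ $992.65.

$992.65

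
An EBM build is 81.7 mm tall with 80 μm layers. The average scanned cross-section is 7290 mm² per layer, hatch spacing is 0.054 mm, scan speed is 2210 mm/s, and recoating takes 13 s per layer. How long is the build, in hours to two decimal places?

Number of layers: 81.7 / 0.08 → 1022 (rounded up).
Per-layer scan distance = 7290 / 0.054 = 135000 mm.
Beam time per layer = 135000 / 2210 = 61.086 s.
Per-layer time = 61.086 + 13 = 74.086 s.
Total: 1022 × 74.086 s = 75715.892 s → 21.03 hours.

21.03 hours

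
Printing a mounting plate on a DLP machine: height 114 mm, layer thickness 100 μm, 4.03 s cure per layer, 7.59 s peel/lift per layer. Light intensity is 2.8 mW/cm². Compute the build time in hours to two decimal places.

Number of layers: 114 / 0.1 → 1140 (rounded up).
Per-layer time = 4.03 + 7.59, so 11.62 s.
Total = 1140 × 11.62 = 13246.8 s = 3.68 hours.

3.68 hours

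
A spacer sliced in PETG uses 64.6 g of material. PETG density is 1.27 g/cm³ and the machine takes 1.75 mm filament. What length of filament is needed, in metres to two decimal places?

Volume = 64.6 g / 1.27 g·cm⁻³ = 50.8661 cm³ = 50866.1 mm³.
Filament cross-section = π × (1.75/2)² = 2.4053 mm².
L = V/A = 50866.1/2.4053 = 21147.51 mm → 21.15 m.

21.15 m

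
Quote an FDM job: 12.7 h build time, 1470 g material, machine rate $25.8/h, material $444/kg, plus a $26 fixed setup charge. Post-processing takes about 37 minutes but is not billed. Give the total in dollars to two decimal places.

Machine cost: 25.8 × 12.7 → $327.66.
Feedstock cost = 444 × 1470/1000 = $652.68.
Adding setup: 327.66 + 652.68 + 26 → $1006.34.

$1006.34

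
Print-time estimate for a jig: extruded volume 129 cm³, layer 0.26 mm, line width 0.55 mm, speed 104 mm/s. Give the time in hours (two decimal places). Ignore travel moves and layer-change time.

2.41 hours

Extrusion cross-section = 0.26 × 0.55, so 0.143 mm².
Path length: 129000 mm³ / 0.143 mm² → 902097.9 mm.
Time extruding: 902097.9 / 104 → 8674 s.
In the requested units: 8674 s = 2.41 hours.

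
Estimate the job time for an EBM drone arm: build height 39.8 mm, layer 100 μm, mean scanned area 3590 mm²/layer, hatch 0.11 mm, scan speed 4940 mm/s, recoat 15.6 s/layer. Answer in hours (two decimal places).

Number of layers: 39.8 / 0.1 → 398 (rounded up).
Per-layer scan distance: 3590 / 0.11 → 32636.4 mm.
Per-layer scan time = 32636.4 / 4940 = 6.6066 s.
Per-layer time = 6.6066 + 15.6 = 22.2066 s.
Total: 398 × 22.2066 s = 8838.2268 s → 2.46 hours.

2.46 hours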